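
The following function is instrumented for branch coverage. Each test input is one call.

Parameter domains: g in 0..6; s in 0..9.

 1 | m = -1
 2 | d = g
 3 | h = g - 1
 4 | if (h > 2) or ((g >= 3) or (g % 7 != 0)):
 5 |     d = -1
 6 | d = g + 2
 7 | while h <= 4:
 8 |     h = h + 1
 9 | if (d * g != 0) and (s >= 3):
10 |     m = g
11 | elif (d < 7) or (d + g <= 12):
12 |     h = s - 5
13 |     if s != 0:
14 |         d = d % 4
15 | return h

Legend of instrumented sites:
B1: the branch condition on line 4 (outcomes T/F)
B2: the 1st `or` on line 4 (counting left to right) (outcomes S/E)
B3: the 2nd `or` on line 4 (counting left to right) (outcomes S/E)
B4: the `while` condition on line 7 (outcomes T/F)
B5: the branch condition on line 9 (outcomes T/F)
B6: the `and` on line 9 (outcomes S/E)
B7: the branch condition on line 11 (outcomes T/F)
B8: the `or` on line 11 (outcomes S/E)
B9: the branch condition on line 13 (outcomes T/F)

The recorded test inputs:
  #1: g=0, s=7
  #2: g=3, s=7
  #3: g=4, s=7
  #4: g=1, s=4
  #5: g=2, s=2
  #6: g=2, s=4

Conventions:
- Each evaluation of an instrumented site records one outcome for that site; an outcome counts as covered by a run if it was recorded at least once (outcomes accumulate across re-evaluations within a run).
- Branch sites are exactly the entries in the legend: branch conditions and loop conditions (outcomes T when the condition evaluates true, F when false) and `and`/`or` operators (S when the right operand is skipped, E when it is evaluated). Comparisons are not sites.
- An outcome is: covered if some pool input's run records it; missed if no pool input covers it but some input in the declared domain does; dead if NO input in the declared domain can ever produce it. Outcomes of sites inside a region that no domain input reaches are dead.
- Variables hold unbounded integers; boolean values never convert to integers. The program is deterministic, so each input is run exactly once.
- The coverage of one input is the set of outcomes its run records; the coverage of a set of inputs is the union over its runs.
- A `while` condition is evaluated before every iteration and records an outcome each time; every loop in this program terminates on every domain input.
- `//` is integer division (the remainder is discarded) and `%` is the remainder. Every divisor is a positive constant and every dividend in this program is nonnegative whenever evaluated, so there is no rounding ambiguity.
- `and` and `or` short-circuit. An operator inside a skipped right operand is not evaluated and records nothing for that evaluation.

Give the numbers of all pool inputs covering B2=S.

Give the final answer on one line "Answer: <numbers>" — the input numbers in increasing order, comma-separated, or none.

input #1 (g=0, s=7): does not produce B2=S
input #2 (g=3, s=7): does not produce B2=S
input #3 (g=4, s=7): produces B2=S
input #4 (g=1, s=4): does not produce B2=S
input #5 (g=2, s=2): does not produce B2=S
input #6 (g=2, s=4): does not produce B2=S

Answer: 3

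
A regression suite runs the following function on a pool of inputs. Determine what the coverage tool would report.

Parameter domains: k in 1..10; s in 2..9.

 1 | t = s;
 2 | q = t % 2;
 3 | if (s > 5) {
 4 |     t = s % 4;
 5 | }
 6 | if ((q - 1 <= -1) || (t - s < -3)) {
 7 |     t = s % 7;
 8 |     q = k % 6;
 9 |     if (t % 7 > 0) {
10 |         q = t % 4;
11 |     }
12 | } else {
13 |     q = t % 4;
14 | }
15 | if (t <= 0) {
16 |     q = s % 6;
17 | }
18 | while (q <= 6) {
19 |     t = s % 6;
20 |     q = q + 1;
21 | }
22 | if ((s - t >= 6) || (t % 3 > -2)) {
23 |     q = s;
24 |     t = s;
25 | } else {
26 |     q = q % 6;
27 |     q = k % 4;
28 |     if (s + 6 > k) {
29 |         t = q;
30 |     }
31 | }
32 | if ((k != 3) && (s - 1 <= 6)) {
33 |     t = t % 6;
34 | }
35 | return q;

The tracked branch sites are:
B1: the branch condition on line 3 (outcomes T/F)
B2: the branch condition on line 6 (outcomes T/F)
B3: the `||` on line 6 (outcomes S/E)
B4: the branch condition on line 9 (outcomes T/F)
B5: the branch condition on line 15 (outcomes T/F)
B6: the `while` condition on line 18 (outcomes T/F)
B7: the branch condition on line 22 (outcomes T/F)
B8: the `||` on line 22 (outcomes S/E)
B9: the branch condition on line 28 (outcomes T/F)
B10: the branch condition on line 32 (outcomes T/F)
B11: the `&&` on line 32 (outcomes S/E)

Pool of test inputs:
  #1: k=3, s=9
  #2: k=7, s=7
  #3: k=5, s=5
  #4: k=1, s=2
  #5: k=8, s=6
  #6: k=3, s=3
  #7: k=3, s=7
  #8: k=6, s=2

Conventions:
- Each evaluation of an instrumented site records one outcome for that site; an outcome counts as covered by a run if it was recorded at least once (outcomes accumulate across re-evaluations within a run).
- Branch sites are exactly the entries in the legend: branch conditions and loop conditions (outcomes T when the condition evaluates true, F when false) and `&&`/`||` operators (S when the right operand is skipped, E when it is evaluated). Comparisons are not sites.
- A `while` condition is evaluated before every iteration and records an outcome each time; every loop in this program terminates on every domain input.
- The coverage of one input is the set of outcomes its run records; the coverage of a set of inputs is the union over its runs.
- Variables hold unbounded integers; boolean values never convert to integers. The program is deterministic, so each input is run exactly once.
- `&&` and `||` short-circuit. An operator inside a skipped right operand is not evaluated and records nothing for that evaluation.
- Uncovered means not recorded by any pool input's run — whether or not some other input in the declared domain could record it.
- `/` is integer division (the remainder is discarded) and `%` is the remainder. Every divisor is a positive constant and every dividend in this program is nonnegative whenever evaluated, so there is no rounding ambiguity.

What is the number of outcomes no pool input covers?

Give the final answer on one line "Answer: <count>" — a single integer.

run #1 (k=3, s=9) records B1=T, B2=T, B3=E, B4=T, B5=F, B6=T, B6=F, B7=T, B8=S, B10=F, B11=S
run #2 (k=7, s=7) records B1=T, B2=T, B3=E, B4=F, B5=T, B6=T, B6=F, B7=T, B8=S, B10=T, B11=E
run #3 (k=5, s=5) records B1=F, B2=F, B3=E, B5=F, B6=T, B6=F, B7=T, B8=E, B10=T, B11=E
run #4 (k=1, s=2) records B1=F, B2=T, B3=S, B4=T, B5=F, B6=T, B6=F, B7=T, B8=E, B10=T, B11=E
run #5 (k=8, s=6) records B1=T, B2=T, B3=S, B4=T, B5=F, B6=T, B6=F, B7=T, B8=S, B10=T, B11=E
run #6 (k=3, s=3) records B1=F, B2=F, B3=E, B5=F, B6=T, B6=F, B7=T, B8=E, B10=F, B11=S
run #7 (k=3, s=7) records B1=T, B2=T, B3=E, B4=F, B5=T, B6=T, B6=F, B7=T, B8=S, B10=F, B11=S
run #8 (k=6, s=2) records B1=F, B2=T, B3=S, B4=T, B5=F, B6=T, B6=F, B7=T, B8=E, B10=T, B11=E
union over the pool: B1=T, B1=F, B2=T, B2=F, B3=S, B3=E, B4=T, B4=F, B5=T, B5=F, B6=T, B6=F, B7=T, B8=S, B8=E, B10=T, B10=F, B11=S, B11=E
uncovered (3 of 22): B7=F, B9=T, B9=F

Answer: 3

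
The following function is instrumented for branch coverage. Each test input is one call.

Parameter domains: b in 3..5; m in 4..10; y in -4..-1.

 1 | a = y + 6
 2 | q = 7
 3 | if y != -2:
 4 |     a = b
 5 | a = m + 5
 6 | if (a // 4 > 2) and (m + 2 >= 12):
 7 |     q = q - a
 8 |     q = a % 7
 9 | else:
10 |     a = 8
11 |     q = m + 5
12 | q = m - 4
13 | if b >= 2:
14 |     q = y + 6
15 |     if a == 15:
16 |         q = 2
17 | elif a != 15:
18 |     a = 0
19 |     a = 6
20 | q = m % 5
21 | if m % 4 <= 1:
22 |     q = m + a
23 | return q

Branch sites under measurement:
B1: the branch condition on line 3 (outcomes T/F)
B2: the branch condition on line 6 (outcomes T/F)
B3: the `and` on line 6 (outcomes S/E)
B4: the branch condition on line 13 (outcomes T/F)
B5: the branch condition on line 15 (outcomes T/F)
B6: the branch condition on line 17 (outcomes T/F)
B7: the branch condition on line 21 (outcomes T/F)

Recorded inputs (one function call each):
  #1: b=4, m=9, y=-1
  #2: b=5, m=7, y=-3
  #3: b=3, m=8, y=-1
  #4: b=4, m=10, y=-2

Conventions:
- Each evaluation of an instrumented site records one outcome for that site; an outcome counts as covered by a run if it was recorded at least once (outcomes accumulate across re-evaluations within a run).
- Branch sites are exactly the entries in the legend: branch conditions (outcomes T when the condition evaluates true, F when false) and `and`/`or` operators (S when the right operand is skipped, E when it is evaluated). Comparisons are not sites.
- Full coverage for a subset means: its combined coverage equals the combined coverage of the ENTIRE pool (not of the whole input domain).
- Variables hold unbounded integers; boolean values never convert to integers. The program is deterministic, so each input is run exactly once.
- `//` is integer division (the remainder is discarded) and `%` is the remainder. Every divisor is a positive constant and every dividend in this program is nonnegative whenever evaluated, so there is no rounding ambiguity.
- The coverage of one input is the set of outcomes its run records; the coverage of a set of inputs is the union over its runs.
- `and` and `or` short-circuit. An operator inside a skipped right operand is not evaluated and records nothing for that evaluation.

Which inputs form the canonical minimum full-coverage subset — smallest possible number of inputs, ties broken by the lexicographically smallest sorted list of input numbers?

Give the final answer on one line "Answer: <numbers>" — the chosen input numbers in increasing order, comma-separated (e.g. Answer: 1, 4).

run #1 (b=4, m=9, y=-1) runs B1->T, B3->E, B2->F, B4->T, B5->F, B7->T; records B1=T, B2=F, B3=E, B4=T, B5=F, B7=T
run #2 (b=5, m=7, y=-3) runs B1->T, B3->E, B2->F, B4->T, B5->F, B7->F; records B1=T, B2=F, B3=E, B4=T, B5=F, B7=F
run #3 (b=3, m=8, y=-1) runs B1->T, B3->E, B2->F, B4->T, B5->F, B7->T; records B1=T, B2=F, B3=E, B4=T, B5=F, B7=T
run #4 (b=4, m=10, y=-2) runs B1->F, B3->E, B2->T, B4->T, B5->T, B7->F; records B1=F, B2=T, B3=E, B4=T, B5=T, B7=F
pool-wide coverage (10 outcomes): B1=T, B1=F, B2=T, B2=F, B3=E, B4=T, B5=T, B5=F, B7=T, B7=F
every size-1 subset falls short of the 10 outcomes (best: 6/10)
at size 2, {1, 4} reaches all 10 outcomes; every lexicographically earlier size-2 subset fails

Answer: 1, 4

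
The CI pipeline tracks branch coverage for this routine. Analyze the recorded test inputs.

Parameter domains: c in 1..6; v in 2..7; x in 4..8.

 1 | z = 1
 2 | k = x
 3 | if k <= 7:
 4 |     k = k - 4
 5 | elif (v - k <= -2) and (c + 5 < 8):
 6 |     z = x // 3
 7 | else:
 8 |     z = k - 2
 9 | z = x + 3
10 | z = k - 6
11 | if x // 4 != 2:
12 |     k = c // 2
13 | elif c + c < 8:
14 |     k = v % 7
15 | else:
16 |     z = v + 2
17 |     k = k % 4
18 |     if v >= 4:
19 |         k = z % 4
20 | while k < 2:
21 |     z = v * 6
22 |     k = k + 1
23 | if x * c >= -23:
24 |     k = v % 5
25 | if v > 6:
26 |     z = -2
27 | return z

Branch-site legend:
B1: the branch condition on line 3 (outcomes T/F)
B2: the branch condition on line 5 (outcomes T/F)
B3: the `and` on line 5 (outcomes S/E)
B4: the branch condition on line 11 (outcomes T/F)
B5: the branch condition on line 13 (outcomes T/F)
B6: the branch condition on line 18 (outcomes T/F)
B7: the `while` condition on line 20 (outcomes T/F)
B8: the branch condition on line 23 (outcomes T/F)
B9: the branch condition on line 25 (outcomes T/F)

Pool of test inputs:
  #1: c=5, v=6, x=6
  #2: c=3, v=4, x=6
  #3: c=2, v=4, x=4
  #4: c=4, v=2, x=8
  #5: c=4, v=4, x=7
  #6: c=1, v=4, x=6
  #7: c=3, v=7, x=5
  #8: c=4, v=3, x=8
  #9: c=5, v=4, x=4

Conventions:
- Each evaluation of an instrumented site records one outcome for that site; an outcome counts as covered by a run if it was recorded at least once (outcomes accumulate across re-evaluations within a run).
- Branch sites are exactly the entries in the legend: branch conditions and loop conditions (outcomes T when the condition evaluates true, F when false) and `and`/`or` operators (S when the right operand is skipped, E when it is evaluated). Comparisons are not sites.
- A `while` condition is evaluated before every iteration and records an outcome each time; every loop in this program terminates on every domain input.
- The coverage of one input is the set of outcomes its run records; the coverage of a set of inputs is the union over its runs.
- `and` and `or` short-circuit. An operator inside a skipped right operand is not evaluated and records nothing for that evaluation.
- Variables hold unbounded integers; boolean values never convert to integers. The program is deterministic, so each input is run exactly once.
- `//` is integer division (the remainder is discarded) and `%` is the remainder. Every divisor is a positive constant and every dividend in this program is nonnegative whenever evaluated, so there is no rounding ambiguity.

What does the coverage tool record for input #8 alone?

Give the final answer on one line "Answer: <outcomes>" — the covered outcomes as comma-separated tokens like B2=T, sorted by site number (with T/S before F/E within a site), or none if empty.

Running input #8 (c=4, v=3, x=8), event by event:
  B1->F, B3->E, B2->F, B4->F, B5->F, B6->F, B7->T, B7->T, B7->F, B8->T
  B9->F
distinct outcomes covered: B1=F, B2=F, B3=E, B4=F, B5=F, B6=F, B7=T, B7=F, B8=T, B9=F

Answer: B1=F, B2=F, B3=E, B4=F, B5=F, B6=F, B7=T, B7=F, B8=T, B9=F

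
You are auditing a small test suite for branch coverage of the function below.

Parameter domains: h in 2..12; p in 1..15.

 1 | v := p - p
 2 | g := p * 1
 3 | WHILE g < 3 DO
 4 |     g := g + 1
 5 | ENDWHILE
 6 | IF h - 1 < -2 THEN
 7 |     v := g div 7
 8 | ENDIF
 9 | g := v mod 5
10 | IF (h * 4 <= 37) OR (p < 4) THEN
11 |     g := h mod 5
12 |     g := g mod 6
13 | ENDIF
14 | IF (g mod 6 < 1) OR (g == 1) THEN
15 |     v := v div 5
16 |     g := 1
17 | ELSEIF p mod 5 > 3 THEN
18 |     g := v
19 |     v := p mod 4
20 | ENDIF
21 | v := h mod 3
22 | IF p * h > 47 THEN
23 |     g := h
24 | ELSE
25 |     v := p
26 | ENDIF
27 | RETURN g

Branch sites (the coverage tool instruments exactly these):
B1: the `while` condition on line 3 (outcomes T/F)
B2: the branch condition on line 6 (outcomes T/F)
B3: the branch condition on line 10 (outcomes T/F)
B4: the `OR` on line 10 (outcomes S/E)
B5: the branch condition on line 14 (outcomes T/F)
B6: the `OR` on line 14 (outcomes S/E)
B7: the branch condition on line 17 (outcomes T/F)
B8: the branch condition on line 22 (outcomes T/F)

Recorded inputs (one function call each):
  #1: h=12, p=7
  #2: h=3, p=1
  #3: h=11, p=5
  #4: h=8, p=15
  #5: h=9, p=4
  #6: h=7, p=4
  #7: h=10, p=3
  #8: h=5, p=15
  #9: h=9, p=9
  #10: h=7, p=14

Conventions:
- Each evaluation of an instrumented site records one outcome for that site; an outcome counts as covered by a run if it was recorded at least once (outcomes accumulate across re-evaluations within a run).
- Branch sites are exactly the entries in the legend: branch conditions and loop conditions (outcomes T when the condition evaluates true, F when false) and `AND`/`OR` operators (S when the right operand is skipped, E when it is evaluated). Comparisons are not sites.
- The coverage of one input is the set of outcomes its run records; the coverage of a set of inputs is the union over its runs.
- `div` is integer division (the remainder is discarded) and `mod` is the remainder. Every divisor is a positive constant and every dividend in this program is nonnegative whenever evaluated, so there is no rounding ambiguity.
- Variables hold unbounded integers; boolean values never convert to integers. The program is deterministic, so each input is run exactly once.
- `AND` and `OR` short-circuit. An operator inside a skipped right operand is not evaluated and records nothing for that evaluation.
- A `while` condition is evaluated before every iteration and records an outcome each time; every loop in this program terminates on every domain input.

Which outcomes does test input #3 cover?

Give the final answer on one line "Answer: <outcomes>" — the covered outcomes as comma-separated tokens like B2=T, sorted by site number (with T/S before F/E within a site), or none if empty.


Tracing the run of input #3 (h=11, p=5):
  B1->F, B2->F, B4->E, B3->F, B6->S, B5->T, B8->T
collecting distinct outcomes: B1=F, B2=F, B3=F, B4=E, B5=T, B6=S, B8=T
Answer: B1=F, B2=F, B3=F, B4=E, B5=T, B6=S, B8=T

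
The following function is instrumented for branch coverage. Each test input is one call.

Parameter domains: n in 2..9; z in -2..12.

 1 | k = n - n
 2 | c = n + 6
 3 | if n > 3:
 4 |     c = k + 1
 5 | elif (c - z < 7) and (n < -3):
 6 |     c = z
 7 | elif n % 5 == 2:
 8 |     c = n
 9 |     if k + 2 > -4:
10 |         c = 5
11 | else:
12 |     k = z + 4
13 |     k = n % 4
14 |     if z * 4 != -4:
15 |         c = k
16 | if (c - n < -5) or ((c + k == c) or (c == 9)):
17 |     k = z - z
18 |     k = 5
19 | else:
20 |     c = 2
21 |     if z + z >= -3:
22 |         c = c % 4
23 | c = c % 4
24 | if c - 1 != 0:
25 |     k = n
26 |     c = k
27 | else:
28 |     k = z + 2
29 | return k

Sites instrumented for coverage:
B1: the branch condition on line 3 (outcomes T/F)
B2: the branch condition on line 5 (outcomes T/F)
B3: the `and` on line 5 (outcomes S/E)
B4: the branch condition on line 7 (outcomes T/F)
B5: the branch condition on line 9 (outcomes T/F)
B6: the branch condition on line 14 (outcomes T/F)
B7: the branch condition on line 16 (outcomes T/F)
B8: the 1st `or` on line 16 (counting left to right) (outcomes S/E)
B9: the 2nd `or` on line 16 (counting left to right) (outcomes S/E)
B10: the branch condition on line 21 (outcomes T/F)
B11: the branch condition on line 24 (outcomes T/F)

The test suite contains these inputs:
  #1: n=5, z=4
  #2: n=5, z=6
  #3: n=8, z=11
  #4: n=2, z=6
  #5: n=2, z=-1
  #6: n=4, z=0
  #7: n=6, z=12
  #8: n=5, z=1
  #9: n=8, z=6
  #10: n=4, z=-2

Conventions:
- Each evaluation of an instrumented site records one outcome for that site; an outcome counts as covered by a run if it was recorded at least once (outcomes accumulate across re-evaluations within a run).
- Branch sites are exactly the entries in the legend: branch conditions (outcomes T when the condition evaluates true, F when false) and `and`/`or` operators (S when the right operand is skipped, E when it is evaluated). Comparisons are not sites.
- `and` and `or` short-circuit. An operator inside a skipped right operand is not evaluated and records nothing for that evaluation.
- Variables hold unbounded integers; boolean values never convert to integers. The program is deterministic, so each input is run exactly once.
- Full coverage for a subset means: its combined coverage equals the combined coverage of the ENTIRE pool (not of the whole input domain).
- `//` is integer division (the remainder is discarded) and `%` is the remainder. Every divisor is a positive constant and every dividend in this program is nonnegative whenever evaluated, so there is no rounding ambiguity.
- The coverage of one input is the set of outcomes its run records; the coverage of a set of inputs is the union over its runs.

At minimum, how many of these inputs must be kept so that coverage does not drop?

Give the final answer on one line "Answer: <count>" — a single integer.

test 1 (n=5, z=4) fires B1->T, B8->E, B9->S, B7->T, B11->F; hits B1=T, B7=T, B8=E, B9=S, B11=F
test 2 (n=5, z=6) fires B1->T, B8->E, B9->S, B7->T, B11->F; hits B1=T, B7=T, B8=E, B9=S, B11=F
test 3 (n=8, z=11) fires B1->T, B8->S, B7->T, B11->F; hits B1=T, B7=T, B8=S, B11=F
test 4 (n=2, z=6) fires B1->F, B3->E, B2->F, B4->T, B5->T, B8->E, B9->S, B7->T, B11->F; hits B1=F, B2=F, B3=E, B4=T, B5=T, B7=T, B8=E, B9=S, B11=F
test 5 (n=2, z=-1) fires B1->F, B3->S, B2->F, B4->T, B5->T, B8->E, B9->S, B7->T, B11->F; hits B1=F, B2=F, B3=S, B4=T, B5=T, B7=T, B8=E, B9=S, B11=F
test 6 (n=4, z=0) fires B1->T, B8->E, B9->S, B7->T, B11->F; hits B1=T, B7=T, B8=E, B9=S, B11=F
test 7 (n=6, z=12) fires B1->T, B8->E, B9->S, B7->T, B11->F; hits B1=T, B7=T, B8=E, B9=S, B11=F
test 8 (n=5, z=1) fires B1->T, B8->E, B9->S, B7->T, B11->F; hits B1=T, B7=T, B8=E, B9=S, B11=F
test 9 (n=8, z=6) fires B1->T, B8->S, B7->T, B11->F; hits B1=T, B7=T, B8=S, B11=F
test 10 (n=4, z=-2) fires B1->T, B8->E, B9->S, B7->T, B11->F; hits B1=T, B7=T, B8=E, B9=S, B11=F
the full pool covers 12 outcomes: B1=T, B1=F, B2=F, B3=S, B3=E, B4=T, B5=T, B7=T, B8=S, B8=E, B9=S, B11=F
size 1 is not enough: best union over all size-1 subsets is 9/12
size 2 is not enough: best union over all size-2 subsets is 11/12
size 3: inputs {3, 4, 5} cover all 12 outcomes, and no lexicographically smaller subset of this size does

Answer: 3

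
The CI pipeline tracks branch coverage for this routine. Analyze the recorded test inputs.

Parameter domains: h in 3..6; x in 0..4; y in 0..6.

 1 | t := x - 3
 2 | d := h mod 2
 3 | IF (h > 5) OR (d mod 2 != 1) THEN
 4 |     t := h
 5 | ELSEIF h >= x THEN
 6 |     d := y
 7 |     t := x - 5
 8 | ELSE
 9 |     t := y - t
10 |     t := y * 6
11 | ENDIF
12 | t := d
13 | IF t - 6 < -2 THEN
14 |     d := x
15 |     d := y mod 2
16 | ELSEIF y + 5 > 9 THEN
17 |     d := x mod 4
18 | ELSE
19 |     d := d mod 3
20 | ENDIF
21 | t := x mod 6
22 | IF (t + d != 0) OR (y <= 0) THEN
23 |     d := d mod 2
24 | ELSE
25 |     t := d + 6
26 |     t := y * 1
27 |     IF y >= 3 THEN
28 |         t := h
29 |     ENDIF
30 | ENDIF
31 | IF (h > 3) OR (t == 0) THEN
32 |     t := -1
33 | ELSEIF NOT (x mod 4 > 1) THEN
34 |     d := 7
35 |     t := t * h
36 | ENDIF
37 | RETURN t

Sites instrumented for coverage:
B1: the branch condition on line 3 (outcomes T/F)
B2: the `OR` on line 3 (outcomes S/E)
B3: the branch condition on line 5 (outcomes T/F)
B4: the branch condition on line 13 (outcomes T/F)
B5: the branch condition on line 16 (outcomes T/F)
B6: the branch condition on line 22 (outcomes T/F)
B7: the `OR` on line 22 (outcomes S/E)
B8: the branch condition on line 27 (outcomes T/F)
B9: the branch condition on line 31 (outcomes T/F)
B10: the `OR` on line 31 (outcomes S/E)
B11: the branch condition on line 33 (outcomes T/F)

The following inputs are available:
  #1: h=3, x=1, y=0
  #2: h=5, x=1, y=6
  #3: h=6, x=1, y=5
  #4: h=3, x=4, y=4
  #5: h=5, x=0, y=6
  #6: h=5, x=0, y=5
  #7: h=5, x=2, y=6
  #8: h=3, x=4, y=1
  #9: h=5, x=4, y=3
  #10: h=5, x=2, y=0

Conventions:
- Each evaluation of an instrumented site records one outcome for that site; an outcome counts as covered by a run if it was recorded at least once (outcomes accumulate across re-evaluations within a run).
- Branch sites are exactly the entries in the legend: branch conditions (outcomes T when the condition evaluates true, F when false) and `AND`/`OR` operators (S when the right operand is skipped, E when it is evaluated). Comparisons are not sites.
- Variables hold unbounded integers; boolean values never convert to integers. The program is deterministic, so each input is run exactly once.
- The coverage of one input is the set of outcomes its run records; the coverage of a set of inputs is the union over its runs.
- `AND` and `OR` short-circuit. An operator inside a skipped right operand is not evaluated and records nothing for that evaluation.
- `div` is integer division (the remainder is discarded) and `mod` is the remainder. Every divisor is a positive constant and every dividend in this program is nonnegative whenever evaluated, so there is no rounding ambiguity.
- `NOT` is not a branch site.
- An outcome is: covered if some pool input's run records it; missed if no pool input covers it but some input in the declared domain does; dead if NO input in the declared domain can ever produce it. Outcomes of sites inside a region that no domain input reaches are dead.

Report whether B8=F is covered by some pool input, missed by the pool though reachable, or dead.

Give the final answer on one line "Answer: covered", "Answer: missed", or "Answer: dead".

no pool input records B8=F
but domain input (h=3, x=0, y=2) does record it -> reachable, so missed

Answer: missed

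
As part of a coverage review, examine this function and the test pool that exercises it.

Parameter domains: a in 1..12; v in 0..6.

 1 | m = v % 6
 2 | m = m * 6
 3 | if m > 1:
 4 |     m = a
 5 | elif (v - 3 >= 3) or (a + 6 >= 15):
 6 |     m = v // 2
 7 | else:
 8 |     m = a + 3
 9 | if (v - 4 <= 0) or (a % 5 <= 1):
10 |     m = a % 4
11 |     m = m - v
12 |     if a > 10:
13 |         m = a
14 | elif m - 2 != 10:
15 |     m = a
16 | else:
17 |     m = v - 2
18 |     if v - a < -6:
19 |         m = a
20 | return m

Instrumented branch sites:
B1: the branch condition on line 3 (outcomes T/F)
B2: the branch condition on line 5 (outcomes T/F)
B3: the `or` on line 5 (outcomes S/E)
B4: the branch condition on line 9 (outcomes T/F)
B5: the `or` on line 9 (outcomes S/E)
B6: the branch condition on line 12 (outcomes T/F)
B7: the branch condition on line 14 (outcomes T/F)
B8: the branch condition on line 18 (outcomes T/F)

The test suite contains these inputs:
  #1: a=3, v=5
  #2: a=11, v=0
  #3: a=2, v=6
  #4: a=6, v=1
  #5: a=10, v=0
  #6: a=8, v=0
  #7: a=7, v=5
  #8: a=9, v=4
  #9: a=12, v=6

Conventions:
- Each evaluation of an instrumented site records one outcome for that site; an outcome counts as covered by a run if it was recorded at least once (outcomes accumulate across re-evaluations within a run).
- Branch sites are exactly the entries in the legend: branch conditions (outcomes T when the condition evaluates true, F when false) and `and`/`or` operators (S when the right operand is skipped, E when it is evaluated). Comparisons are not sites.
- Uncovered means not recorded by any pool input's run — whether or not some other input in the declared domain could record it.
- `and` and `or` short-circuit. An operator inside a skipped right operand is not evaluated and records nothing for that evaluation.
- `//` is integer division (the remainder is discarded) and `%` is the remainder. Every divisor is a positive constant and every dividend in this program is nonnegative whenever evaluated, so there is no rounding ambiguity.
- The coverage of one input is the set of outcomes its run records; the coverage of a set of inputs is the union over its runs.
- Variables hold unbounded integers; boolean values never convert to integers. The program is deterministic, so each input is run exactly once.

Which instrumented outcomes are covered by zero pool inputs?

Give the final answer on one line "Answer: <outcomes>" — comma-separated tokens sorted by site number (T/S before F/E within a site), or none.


run #1 (a=3, v=5) runs B1->T, B5->E, B4->F, B7->T; records B1=T, B4=F, B5=E, B7=T
run #2 (a=11, v=0) runs B1->F, B3->E, B2->T, B5->S, B4->T, B6->T; records B1=F, B2=T, B3=E, B4=T, B5=S, B6=T
run #3 (a=2, v=6) runs B1->F, B3->S, B2->T, B5->E, B4->F, B7->T; records B1=F, B2=T, B3=S, B4=F, B5=E, B7=T
run #4 (a=6, v=1) runs B1->T, B5->S, B4->T, B6->F; records B1=T, B4=T, B5=S, B6=F
run #5 (a=10, v=0) runs B1->F, B3->E, B2->T, B5->S, B4->T, B6->F; records B1=F, B2=T, B3=E, B4=T, B5=S, B6=F
run #6 (a=8, v=0) runs B1->F, B3->E, B2->F, B5->S, B4->T, B6->F; records B1=F, B2=F, B3=E, B4=T, B5=S, B6=F
run #7 (a=7, v=5) runs B1->T, B5->E, B4->F, B7->T; records B1=T, B4=F, B5=E, B7=T
run #8 (a=9, v=4) runs B1->T, B5->S, B4->T, B6->F; records B1=T, B4=T, B5=S, B6=F
run #9 (a=12, v=6) runs B1->F, B3->S, B2->T, B5->E, B4->F, B7->T; records B1=F, B2=T, B3=S, B4=F, B5=E, B7=T
union over the pool: B1=T, B1=F, B2=T, B2=F, B3=S, B3=E, B4=T, B4=F, B5=S, B5=E, B6=T, B6=F, B7=T
uncovered (3 of 16): B7=F, B8=T, B8=F
Answer: B7=F, B8=T, B8=F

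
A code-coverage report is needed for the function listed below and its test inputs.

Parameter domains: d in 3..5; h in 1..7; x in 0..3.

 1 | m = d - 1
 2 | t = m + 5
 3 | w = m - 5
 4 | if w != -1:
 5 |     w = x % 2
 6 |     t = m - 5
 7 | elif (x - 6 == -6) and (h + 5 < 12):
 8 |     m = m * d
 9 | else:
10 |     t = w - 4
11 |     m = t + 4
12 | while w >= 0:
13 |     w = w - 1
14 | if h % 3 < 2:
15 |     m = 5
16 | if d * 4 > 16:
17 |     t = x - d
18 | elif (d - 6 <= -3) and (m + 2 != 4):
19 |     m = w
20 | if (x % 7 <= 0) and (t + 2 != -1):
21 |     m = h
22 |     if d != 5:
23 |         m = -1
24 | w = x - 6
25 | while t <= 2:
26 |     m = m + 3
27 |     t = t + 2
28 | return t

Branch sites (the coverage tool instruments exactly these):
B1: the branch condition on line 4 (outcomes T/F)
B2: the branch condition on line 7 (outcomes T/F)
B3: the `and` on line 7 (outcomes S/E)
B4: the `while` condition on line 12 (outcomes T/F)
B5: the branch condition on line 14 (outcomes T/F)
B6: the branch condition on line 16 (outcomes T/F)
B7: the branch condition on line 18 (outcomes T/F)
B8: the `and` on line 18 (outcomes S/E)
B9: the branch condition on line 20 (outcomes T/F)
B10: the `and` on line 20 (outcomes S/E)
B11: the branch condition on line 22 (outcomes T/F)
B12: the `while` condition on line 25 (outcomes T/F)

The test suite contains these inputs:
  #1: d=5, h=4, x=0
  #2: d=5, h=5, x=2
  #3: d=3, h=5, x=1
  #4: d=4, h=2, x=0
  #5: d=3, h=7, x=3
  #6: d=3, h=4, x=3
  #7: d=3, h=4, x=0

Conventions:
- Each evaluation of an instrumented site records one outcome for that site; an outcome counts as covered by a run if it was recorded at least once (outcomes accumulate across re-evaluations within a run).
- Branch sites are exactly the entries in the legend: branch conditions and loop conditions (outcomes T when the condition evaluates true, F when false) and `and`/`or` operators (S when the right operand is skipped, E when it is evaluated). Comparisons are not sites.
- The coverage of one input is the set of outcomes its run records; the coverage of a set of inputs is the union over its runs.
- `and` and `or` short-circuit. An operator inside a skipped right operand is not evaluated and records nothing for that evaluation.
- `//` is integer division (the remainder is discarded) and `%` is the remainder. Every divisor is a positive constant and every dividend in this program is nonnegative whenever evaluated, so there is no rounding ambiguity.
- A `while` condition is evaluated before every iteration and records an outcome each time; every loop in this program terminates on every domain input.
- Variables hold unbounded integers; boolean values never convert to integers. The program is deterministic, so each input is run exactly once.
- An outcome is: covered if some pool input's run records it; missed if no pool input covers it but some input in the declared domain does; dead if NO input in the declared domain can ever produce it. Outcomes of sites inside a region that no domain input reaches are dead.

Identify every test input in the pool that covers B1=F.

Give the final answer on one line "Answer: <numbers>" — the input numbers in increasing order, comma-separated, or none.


input #1 (d=5, h=4, x=0): hits B1=F
input #2 (d=5, h=5, x=2): hits B1=F
input #3 (d=3, h=5, x=1): never hits B1=F
input #4 (d=4, h=2, x=0): never hits B1=F
input #5 (d=3, h=7, x=3): never hits B1=F
input #6 (d=3, h=4, x=3): never hits B1=F
input #7 (d=3, h=4, x=0): never hits B1=F
Answer: 1, 2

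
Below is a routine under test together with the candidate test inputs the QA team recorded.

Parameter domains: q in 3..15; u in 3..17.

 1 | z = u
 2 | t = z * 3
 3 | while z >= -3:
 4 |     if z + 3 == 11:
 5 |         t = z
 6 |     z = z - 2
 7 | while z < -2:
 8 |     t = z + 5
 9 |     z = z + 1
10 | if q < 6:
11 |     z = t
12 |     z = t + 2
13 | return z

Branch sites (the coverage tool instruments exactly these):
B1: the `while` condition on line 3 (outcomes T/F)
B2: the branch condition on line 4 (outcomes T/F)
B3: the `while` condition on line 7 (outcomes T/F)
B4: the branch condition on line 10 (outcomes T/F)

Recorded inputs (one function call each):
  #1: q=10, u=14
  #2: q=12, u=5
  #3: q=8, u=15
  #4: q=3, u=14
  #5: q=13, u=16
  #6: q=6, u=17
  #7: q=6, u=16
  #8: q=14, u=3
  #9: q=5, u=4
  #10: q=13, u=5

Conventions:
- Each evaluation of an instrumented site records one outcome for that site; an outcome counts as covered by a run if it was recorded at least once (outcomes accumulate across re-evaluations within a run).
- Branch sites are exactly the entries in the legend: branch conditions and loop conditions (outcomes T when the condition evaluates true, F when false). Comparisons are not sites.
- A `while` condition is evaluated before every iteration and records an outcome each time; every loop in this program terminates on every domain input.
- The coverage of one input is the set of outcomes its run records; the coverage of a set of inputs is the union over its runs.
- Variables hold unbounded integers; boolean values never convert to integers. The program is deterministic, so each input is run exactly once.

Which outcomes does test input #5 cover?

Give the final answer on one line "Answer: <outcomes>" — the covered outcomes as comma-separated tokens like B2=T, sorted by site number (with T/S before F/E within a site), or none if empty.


Tracing the run of input #5 (q=13, u=16):
  B1->T, B2->F, B1->T, B2->F, B1->T, B2->F, B1->T, B2->F, B1->T, B2->T
  B1->T, B2->F, B1->T, B2->F, B1->T, B2->F, B1->T, B2->F, B1->T, B2->F
  B1->F, B3->T, B3->T, B3->F, B4->F
distinct outcomes covered: B1=T, B1=F, B2=T, B2=F, B3=T, B3=F, B4=F
Answer: B1=T, B1=F, B2=T, B2=F, B3=T, B3=F, B4=F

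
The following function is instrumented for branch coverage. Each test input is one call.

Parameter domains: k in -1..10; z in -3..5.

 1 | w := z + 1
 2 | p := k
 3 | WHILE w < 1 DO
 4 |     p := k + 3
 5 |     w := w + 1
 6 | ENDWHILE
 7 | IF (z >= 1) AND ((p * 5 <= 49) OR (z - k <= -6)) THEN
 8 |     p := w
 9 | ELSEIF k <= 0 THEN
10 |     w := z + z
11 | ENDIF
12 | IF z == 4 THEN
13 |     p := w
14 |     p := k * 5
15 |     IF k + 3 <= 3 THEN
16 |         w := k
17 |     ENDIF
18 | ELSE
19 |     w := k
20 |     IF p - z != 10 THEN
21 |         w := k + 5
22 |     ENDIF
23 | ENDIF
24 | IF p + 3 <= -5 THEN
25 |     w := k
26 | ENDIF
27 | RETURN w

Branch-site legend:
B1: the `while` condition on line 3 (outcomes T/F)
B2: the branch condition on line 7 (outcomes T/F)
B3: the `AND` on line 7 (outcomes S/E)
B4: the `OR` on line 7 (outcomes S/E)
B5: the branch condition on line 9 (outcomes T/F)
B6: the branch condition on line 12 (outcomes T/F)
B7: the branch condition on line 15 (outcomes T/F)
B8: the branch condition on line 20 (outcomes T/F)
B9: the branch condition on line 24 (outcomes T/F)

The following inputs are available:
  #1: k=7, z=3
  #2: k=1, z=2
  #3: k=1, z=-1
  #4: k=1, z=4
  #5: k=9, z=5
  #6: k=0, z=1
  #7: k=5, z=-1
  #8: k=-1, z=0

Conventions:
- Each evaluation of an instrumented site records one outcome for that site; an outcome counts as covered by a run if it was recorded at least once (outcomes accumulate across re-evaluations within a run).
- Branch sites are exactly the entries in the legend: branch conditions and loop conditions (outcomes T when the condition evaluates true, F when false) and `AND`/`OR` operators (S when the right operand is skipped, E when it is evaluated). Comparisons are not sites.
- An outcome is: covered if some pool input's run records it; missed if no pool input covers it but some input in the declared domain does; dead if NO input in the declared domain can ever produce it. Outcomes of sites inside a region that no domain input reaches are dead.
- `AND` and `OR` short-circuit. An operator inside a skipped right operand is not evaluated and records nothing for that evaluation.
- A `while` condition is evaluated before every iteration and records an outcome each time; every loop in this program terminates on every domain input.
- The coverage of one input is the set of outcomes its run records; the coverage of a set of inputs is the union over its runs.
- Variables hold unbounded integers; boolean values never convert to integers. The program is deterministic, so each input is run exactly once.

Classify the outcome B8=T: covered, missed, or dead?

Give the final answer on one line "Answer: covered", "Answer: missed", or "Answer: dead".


B8=T is recorded by pool input(s) 1, 2, 3, 5, 6, 7, 8 -> covered
Answer: covered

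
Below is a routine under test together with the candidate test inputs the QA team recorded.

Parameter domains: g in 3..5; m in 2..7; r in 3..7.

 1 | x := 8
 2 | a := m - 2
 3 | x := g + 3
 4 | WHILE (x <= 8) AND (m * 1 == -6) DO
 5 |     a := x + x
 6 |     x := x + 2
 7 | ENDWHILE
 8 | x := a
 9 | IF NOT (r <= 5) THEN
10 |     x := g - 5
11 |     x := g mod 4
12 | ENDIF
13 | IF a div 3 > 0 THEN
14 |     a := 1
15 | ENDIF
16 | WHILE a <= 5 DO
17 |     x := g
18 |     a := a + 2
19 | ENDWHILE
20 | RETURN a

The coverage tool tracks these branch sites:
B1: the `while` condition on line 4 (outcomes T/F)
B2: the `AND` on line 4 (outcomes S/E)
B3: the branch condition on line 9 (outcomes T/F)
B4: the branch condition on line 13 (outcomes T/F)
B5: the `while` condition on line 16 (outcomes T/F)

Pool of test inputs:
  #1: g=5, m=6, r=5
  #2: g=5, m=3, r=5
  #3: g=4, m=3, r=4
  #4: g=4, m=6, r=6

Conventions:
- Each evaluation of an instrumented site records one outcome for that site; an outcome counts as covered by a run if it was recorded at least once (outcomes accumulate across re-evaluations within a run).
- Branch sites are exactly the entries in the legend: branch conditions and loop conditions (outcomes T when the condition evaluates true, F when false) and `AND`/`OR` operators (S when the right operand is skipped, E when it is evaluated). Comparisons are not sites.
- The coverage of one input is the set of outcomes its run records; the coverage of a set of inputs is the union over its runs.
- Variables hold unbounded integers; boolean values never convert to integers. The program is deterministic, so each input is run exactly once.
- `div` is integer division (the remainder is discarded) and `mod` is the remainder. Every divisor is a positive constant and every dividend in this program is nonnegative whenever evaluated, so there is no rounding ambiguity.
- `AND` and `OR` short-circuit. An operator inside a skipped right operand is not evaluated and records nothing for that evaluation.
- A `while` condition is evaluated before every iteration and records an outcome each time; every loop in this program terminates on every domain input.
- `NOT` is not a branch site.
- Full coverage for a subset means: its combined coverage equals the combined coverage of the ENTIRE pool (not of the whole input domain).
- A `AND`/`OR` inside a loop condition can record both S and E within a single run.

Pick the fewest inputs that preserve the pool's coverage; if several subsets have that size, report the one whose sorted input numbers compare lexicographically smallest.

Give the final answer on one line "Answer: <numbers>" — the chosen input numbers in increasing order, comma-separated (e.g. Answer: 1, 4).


run #1 (g=5, m=6, r=5) runs B2->E, B1->F, B3->F, B4->T, B5->T, B5->T, B5->T, B5->F; records B1=F, B2=E, B3=F, B4=T, B5=T, B5=F
run #2 (g=5, m=3, r=5) runs B2->E, B1->F, B3->F, B4->F, B5->T, B5->T, B5->T, B5->F; records B1=F, B2=E, B3=F, B4=F, B5=T, B5=F
run #3 (g=4, m=3, r=4) runs B2->E, B1->F, B3->F, B4->F, B5->T, B5->T, B5->T, B5->F; records B1=F, B2=E, B3=F, B4=F, B5=T, B5=F
run #4 (g=4, m=6, r=6) runs B2->E, B1->F, B3->T, B4->T, B5->T, B5->T, B5->T, B5->F; records B1=F, B2=E, B3=T, B4=T, B5=T, B5=F
the full pool covers 8 outcomes: B1=F, B2=E, B3=T, B3=F, B4=T, B4=F, B5=T, B5=F
every size-1 subset falls short of the 8 outcomes (best: 6/8)
at size 2, {2, 4} reaches all 8 outcomes; every lexicographically earlier size-2 subset fails
Answer: 2, 4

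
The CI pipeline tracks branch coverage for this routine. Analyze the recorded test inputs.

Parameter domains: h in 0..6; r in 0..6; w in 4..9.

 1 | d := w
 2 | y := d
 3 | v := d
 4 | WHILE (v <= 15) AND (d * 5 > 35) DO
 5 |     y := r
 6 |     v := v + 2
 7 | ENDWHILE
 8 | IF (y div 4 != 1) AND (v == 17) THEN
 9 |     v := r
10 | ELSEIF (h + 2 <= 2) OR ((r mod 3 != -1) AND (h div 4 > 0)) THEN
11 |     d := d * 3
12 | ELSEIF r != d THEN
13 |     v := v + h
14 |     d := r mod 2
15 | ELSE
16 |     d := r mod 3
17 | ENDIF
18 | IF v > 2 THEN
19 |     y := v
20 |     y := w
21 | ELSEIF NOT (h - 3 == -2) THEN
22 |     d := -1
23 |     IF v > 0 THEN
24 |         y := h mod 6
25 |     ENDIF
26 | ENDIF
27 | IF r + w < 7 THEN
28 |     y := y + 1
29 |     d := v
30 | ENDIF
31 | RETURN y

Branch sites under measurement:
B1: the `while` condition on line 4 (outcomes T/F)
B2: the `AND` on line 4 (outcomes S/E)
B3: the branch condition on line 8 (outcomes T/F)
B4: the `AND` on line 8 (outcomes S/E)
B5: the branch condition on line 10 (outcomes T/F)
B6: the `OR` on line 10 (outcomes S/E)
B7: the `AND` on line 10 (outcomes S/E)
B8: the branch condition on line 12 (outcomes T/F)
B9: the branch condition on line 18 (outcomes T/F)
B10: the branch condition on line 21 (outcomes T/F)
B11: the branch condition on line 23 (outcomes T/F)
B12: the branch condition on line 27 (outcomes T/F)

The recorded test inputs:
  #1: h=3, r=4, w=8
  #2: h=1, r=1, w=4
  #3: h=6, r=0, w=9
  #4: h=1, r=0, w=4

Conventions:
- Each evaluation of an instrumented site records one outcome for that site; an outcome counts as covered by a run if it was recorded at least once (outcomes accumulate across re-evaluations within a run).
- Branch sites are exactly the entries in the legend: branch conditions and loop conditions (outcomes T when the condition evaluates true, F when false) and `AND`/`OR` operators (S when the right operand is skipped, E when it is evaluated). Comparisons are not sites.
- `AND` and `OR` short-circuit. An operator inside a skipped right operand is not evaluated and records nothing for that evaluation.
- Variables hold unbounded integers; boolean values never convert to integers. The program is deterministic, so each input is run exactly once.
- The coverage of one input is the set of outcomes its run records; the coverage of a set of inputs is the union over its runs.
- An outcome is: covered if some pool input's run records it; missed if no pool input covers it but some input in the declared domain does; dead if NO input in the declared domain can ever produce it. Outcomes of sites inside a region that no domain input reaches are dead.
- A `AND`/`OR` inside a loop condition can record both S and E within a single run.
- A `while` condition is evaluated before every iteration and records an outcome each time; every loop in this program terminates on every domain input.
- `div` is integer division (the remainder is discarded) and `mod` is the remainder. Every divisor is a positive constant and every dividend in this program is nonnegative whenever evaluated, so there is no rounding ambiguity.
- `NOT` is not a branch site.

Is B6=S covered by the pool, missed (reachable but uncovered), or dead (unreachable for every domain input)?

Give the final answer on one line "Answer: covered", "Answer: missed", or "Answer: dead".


no pool input records B6=S
but domain input (h=0, r=0, w=4) does record it -> reachable, so missed
Answer: missed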